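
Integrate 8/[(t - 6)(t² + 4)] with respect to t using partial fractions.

Cover-up at t=6: P = 8/(6²+4) = 1/5. Coeff matching: Q = -1/5, R = -6/5. Decomposition: (1/5)/(t - 6) - ((1/5)t + 6/5)/(t² + 4). Integrate: linear → ln, quadratic → (1/2)ln + arctan: (1/5) ln|(t - 6)| - (1/10) ln(t² + 4) - (3/5) arctan(t/2) + C


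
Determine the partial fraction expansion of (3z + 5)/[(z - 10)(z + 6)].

At z=10: A = (3·10 + 5)/(10 + 6) = 35/16. At z=-6: B = (3·(-6) + 5)/(-6 - 10) = 13/16
Result: (35/16)/(z - 10) + (13/16)/(z + 6)


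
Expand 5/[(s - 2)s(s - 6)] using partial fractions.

Using cover-up method: P = -5/8, Q = 5/12, R = 5/24
Result: (-5/8)/(s - 2) + (5/12)/s + (5/24)/(s - 6)


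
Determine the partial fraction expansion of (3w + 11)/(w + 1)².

(3w + 11) = P(w + 1) + Q. At w = -1: Q = 3·(-1) + 11 = 8. Coeff of w: P = 3
Result: 3/(w + 1) + 8/(w + 1)²


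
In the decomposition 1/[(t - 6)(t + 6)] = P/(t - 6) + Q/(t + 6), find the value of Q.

Cover-up at t = -6: Q = 1/(-6 - 6) = -1/12


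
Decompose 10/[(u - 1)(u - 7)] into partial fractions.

10/(u - 1)(u - 7) = P/(u - 1) + Q/(u - 7). P = 10/(1 - 7) = -5/3, Q = 10/(7 - 1) = 5/3
Result: (-5/3)/(u - 1) + (5/3)/(u - 7)


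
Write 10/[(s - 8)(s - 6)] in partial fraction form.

10/(s - 8)(s - 6) = P/(s - 8) + Q/(s - 6). P = 10/(8 - 6) = 5, Q = 10/(6 - 8) = -5
Result: 5/(s - 8) - 5/(s - 6)


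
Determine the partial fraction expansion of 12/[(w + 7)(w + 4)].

12/(w + 7)(w + 4) = P/(w + 7) + Q/(w + 4). P = 12/(-7 + 4) = -4, Q = 12/(-4 + 7) = 4
Result: -4/(w + 7) + 4/(w + 4)


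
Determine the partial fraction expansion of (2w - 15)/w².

(2w - 15) = Aw + B. At w = 0: B = 2·0 - 15 = -15. Coeff of w: A = 2
Result: 2/w - 15/w²


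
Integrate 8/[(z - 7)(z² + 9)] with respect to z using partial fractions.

Cover-up at z=7: A = 8/(7²+9) = 4/29. Coeff matching: B = -4/29, C = -28/29. Decomposition: (4/29)/(z - 7) - ((4/29)z + 28/29)/(z² + 9). Integrate: linear → ln, quadratic → (1/2)ln + arctan: (4/29) ln|(z - 7)| - (2/29) ln(z² + 9) - (28/87) arctan(z/3) + C


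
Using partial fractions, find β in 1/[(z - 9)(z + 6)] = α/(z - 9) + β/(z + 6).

Cover-up at z = -6: β = 1/(-6 - 9) = -1/15


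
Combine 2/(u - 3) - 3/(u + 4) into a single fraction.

Common denominator (u - 3)(u + 4). Numerator: 2(u + 4) - 3(u - 3) = (2u + 8) - (3u - 9) = -u + 17
Result: (-u + 17)/[(u - 3)(u + 4)]


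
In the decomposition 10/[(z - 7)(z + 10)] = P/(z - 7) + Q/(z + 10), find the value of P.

Cover-up at z = 7: P = 10/(7 + 10) = 10/17


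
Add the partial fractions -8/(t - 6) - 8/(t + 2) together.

Common denominator (t - 6)(t + 2). Numerator: -8(t + 2) - 8(t - 6) = (-8t - 16) - (8t - 48) = -16t + 32
Result: (-16t + 32)/[(t - 6)(t + 2)]


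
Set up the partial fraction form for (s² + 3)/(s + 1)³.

Repeated linear factor (power 3): P/(s + 1) + Q/(s + 1)² + R/(s + 1)³


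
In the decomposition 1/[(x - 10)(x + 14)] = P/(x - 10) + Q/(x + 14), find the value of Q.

Cover-up at x = -14: Q = 1/(-14 - 10) = -1/24


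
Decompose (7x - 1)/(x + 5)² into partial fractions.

(7x - 1) = P(x + 5) + Q. At x = -5: Q = 7·(-5) - 1 = -36. Coeff of x: P = 7
Result: 7/(x + 5) - 36/(x + 5)²


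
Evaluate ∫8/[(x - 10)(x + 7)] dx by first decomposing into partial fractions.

Decompose: 8/[(x - 10)(x + 7)] = (8/17)/(x - 10) - (8/17)/(x + 7). Integrate each term: (8/17) ln|(x - 10)| - (8/17) ln|(x + 7)| + C


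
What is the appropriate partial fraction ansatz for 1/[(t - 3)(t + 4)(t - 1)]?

Three distinct linear factors: P/(t - 3) + Q/(t + 4) + R/(t - 1)


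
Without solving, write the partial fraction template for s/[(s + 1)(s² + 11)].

Linear + irreducible quadratic: P/(s + 1) + (Qs + R)/(s² + 11)


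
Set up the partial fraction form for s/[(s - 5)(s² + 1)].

Linear + irreducible quadratic: α/(s - 5) + (βs + γ)/(s² + 1)


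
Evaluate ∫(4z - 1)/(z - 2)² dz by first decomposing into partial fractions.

Decompose: α = 4, β = 4·2 - 1 = 7, so (4z - 1)/(z - 2)² = 4/(z - 2) + 7/(z - 2)². Integrate: ∫ α/(z - 2) dz = 4 ln|(z - 2)|; ∫ β/(z - 2)² dz = -7/(z - 2). Sum: 4 ln|(z - 2)| - 7/(z - 2) + C


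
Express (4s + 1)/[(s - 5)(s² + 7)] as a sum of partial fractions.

At s=5: P = (4·5 + 1)/(5² + 7) = 21/32. Q = -P = -21/32, R = 4 - 5·P = 23/32
Result: (21/32)/(s - 5) - ((21/32)s - 23/32)/(s² + 7)


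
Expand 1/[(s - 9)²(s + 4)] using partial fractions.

Cover-up at s=-4: C = 1/(-4 - 9)² = 1/169. Cover-up at s=9: B = 1/(9 + 4) = 1/13. Comparing s² coeff: A = -C = -1/169
Result: (-1/169)/(s - 9) + (1/13)/(s - 9)² + (1/169)/(s + 4)


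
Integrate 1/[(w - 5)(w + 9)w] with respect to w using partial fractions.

Cover-up: A = 1/70, B = 1/126, C = -1/45. Decomposition: (1/70)/(w - 5) + (1/126)/(w + 9) - (1/45)/w. Integrate each term: (1/70) ln|(w - 5)| + (1/126) ln|(w + 9)| - (1/45) ln|w| + C


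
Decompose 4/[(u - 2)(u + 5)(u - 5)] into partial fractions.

Using cover-up method: α = -4/21, β = 2/35, γ = 2/15
Result: (-4/21)/(u - 2) + (2/35)/(u + 5) + (2/15)/(u - 5)


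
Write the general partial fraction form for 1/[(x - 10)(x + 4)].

Distinct linear factors: α/(x - 10) + β/(x + 4)


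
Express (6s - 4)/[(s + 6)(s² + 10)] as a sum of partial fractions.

At s=-6: α = (6·(-6) - 4)/((-6)² + 10) = -20/23. β = -α = 20/23, γ = 6 - (-6)·α = 18/23
Result: (-20/23)/(s + 6) + ((20/23)s + 18/23)/(s² + 10)


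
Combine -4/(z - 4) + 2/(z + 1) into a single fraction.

Common denominator (z - 4)(z + 1). Numerator: -4(z + 1) + 2(z - 4) = (-4z - 4) + (2z - 8) = -2z - 12
Result: (-2z - 12)/[(z - 4)(z + 1)]


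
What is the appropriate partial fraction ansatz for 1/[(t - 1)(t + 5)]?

Distinct linear factors: α/(t - 1) + β/(t + 5)


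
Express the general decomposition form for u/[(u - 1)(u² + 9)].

Linear + irreducible quadratic: α/(u - 1) + (βu + γ)/(u² + 9)


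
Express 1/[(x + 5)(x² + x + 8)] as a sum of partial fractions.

Cover-up at x = -5: A = 1/((-5)² + 1·(-5) + 8) = 1/28. Then B = -A = -1/28, C = -A·(1 - 5) = 1/7
Result: (1/28)/(x + 5) - ((1/28)x - 1/7)/(x² + x + 8)


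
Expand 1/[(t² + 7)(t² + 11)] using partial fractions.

Coefficient matching gives P = R = 0, Q = 1/(11-7) = 1/4, S = -Q = -1/4
Result: (1/4)/(t² + 7) - (1/4)/(t² + 11)


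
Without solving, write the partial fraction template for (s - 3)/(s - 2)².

Repeated linear factor: α/(s - 2) + β/(s - 2)²


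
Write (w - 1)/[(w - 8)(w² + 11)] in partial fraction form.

At w=8: α = (1·8 - 1)/(8² + 11) = 7/75. β = -α = -7/75, γ = 1 - 8·α = 19/75
Result: (7/75)/(w - 8) - ((7/75)w - 19/75)/(w² + 11)


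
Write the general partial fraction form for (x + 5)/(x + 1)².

Repeated linear factor: A/(x + 1) + B/(x + 1)²


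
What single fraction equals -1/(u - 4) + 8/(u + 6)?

Common denominator (u - 4)(u + 6). Numerator: -1(u + 6) + 8(u - 4) = (-u - 6) + (8u - 32) = 7u - 38
Result: (7u - 38)/[(u - 4)(u + 6)]


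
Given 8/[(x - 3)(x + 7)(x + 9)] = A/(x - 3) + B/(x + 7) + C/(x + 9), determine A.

Cover-up at x = 3: A = 8/[(3 + 7)(3 + 9)] = 8/[(10)(12)] = 8/120 = 1/15


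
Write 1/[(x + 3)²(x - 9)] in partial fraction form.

Cover-up at x=9: C = 1/(9 + 3)² = 1/144. Cover-up at x=-3: B = 1/(-3 - 9) = -1/12. Comparing x² coeff: A = -C = -1/144
Result: (-1/144)/(x + 3) - (1/12)/(x + 3)² + (1/144)/(x - 9)


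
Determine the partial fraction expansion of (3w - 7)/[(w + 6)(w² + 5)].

At w=-6: α = (3·(-6) - 7)/((-6)² + 5) = -25/41. β = -α = 25/41, γ = 3 - (-6)·α = -27/41
Result: (-25/41)/(w + 6) + ((25/41)w - 27/41)/(w² + 5)


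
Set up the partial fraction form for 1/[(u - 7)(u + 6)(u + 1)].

Three distinct linear factors: P/(u - 7) + Q/(u + 6) + R/(u + 1)


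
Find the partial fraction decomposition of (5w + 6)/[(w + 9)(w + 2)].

At w=-9: α = (5·(-9) + 6)/(-9 + 2) = 39/7. At w=-2: β = (5·(-2) + 6)/(-2 + 9) = -4/7
Result: (39/7)/(w + 9) - (4/7)/(w + 2)


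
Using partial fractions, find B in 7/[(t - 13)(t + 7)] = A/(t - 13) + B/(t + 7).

Cover-up at t = -7: B = 7/(-7 - 13) = -7/20


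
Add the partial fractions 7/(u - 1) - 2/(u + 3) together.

Common denominator (u - 1)(u + 3). Numerator: 7(u + 3) - 2(u - 1) = (7u + 21) - (2u - 2) = 5u + 23
Result: (5u + 23)/[(u - 1)(u + 3)]


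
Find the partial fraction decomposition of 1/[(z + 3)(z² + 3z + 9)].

Cover-up at z = -3: α = 1/((-3)² + 3·(-3) + 9) = 1/9. Then β = -α = -1/9, γ = -α·(3 - 3) = 0
Result: (1/9)/(z + 3) - ((1/9)z)/(z² + 3z + 9)


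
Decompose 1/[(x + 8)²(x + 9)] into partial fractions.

Cover-up at x=-9: C = 1/(-9 + 8)² = 1. Cover-up at x=-8: B = 1/(-8 + 9) = 1. Comparing x² coeff: A = -C = -1
Result: -1/(x + 8) + 1/(x + 8)² + 1/(x + 9)


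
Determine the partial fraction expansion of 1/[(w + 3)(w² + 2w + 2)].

Cover-up at w = -3: α = 1/((-3)² + 2·(-3) + 2) = 1/5. Then β = -α = -1/5, γ = -α·(2 - 3) = 1/5
Result: (1/5)/(w + 3) - ((1/5)w - 1/5)/(w² + 2w + 2)


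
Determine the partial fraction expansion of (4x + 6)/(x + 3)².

(4x + 6) = P(x + 3) + Q. At x = -3: Q = 4·(-3) + 6 = -6. Coeff of x: P = 4
Result: 4/(x + 3) - 6/(x + 3)²


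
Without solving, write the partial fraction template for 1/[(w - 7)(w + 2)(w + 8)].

Three distinct linear factors: α/(w - 7) + β/(w + 2) + γ/(w + 8)


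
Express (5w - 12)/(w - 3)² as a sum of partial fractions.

(5w - 12) = α(w - 3) + β. At w = 3: β = 5·3 - 12 = 3. Coeff of w: α = 5
Result: 5/(w - 3) + 3/(w - 3)²


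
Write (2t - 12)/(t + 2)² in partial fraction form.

(2t - 12) = A(t + 2) + B. At t = -2: B = 2·(-2) - 12 = -16. Coeff of t: A = 2
Result: 2/(t + 2) - 16/(t + 2)²


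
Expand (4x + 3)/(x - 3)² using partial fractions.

(4x + 3) = A(x - 3) + B. At x = 3: B = 4·3 + 3 = 15. Coeff of x: A = 4
Result: 4/(x - 3) + 15/(x - 3)²


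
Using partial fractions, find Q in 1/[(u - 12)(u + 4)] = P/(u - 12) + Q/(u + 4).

Cover-up at u = -4: Q = 1/(-4 - 12) = -1/16


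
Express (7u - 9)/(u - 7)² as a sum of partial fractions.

(7u - 9) = A(u - 7) + B. At u = 7: B = 7·7 - 9 = 40. Coeff of u: A = 7
Result: 7/(u - 7) + 40/(u - 7)²


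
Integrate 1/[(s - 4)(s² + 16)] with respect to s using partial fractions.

Cover-up at s=4: P = 1/(4²+16) = 1/32. Coeff matching: Q = -1/32, R = -1/8. Decomposition: (1/32)/(s - 4) - ((1/32)s + 1/8)/(s² + 16). Integrate: linear → ln, quadratic → (1/2)ln + arctan: (1/32) ln|(s - 4)| - (1/64) ln(s² + 16) - (1/32) arctan(s/4) + C


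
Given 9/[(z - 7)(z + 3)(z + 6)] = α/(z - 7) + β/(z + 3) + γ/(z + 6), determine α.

Cover-up at z = 7: α = 9/[(7 + 3)(7 + 6)] = 9/[(10)(13)] = 9/130


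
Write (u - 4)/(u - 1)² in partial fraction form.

(u - 4) = α(u - 1) + β. At u = 1: β = 1·1 - 4 = -3. Coeff of u: α = 1
Result: 1/(u - 1) - 3/(u - 1)²


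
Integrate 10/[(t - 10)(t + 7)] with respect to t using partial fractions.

Decompose: 10/[(t - 10)(t + 7)] = (10/17)/(t - 10) - (10/17)/(t + 7). Integrate each term: (10/17) ln|(t - 10)| - (10/17) ln|(t + 7)| + C


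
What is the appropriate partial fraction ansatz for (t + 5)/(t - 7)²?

Repeated linear factor: P/(t - 7) + Q/(t - 7)²


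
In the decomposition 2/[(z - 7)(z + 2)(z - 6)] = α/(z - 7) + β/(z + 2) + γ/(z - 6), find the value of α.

Cover-up at z = 7: α = 2/[(7 + 2)(7 - 6)] = 2/[(9)(1)] = 2/9


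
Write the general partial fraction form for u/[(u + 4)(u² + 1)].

Linear + irreducible quadratic: α/(u + 4) + (βu + γ)/(u² + 1)


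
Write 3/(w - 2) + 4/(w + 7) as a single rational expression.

Common denominator (w - 2)(w + 7). Numerator: 3(w + 7) + 4(w - 2) = (3w + 21) + (4w - 8) = 7w + 13
Result: (7w + 13)/[(w - 2)(w + 7)]


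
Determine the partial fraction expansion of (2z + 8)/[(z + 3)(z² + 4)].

At z=-3: A = (2·(-3) + 8)/((-3)² + 4) = 2/13. B = -A = -2/13, C = 2 - (-3)·A = 32/13
Result: (2/13)/(z + 3) - ((2/13)z - 32/13)/(z² + 4)


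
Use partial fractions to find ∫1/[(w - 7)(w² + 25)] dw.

Cover-up at w=7: A = 1/(7²+25) = 1/74. Coeff matching: B = -1/74, C = -7/74. Decomposition: (1/74)/(w - 7) - ((1/74)w + 7/74)/(w² + 25). Integrate: linear → ln, quadratic → (1/2)ln + arctan: (1/74) ln|(w - 7)| - (1/148) ln(w² + 25) - (7/370) arctan(w/5) + C


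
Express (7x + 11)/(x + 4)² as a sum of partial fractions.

(7x + 11) = P(x + 4) + Q. At x = -4: Q = 7·(-4) + 11 = -17. Coeff of x: P = 7
Result: 7/(x + 4) - 17/(x + 4)²


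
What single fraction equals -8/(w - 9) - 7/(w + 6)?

Common denominator (w - 9)(w + 6). Numerator: -8(w + 6) - 7(w - 9) = (-8w - 48) - (7w - 63) = -15w + 15
Result: (-15w + 15)/[(w - 9)(w + 6)]


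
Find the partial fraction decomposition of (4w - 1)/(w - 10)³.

(4w - 1) = P(w - 10)² + Q(w - 10) + R. At w = 10: R = 4·10 - 1 = 39. Coefficients: P = 0, Q = 4
Result: 4/(w - 10)² + 39/(w - 10)³


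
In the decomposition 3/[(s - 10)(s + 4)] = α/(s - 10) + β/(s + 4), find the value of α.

Cover-up at s = 10: α = 3/(10 + 4) = 3/14


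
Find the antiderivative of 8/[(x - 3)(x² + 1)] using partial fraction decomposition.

Cover-up at x=3: A = 8/(3²+1) = 4/5. Coeff matching: B = -4/5, C = -12/5. Decomposition: (4/5)/(x - 3) - ((4/5)x + 12/5)/(x² + 1). Integrate: linear → ln, quadratic → (1/2)ln + arctan: (4/5) ln|(x - 3)| - (2/5) ln(x² + 1) - (12/5) arctan(x) + C


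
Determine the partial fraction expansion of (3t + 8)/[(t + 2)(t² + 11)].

At t=-2: P = (3·(-2) + 8)/((-2)² + 11) = 2/15. Q = -P = -2/15, R = 3 - (-2)·P = 49/15
Result: (2/15)/(t + 2) - ((2/15)t - 49/15)/(t² + 11)


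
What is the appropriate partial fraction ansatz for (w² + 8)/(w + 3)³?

Repeated linear factor (power 3): P/(w + 3) + Q/(w + 3)² + R/(w + 3)³


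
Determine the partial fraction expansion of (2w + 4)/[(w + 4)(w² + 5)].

At w=-4: α = (2·(-4) + 4)/((-4)² + 5) = -4/21. β = -α = 4/21, γ = 2 - (-4)·α = 26/21
Result: (-4/21)/(w + 4) + ((4/21)w + 26/21)/(w² + 5)


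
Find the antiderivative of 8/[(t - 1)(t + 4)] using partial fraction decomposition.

Decompose: 8/[(t - 1)(t + 4)] = (8/5)/(t - 1) - (8/5)/(t + 4). Integrate each term: (8/5) ln|(t - 1)| - (8/5) ln|(t + 4)| + C


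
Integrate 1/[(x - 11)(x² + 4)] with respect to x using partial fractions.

Cover-up at x=11: P = 1/(11²+4) = 1/125. Coeff matching: Q = -1/125, R = -11/125. Decomposition: (1/125)/(x - 11) - ((1/125)x + 11/125)/(x² + 4). Integrate: linear → ln, quadratic → (1/2)ln + arctan: (1/125) ln|(x - 11)| - (1/250) ln(x² + 4) - (11/250) arctan(x/2) + C


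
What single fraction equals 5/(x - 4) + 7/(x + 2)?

Common denominator (x - 4)(x + 2). Numerator: 5(x + 2) + 7(x - 4) = (5x + 10) + (7x - 28) = 12x - 18
Result: (12x - 18)/[(x - 4)(x + 2)]


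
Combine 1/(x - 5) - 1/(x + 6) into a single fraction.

Common denominator (x - 5)(x + 6). Numerator: 1(x + 6) - 1(x - 5) = (x + 6) - (x - 5) = 11
Result: (11)/[(x - 5)(x + 6)]


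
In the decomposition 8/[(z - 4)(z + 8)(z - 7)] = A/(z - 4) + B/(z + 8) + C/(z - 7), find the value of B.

Cover-up at z = -8: B = 8/[(-8 - 4)(-8 - 7)] = 8/[(-12)(-15)] = 8/180 = 2/45


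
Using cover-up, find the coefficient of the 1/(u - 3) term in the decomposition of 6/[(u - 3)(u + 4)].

Cover (u - 3), set u=3: 6/((u + 4) at u=3) = 6/(7) = 6/7


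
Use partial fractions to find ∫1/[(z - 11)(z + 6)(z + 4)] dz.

Cover-up: α = 1/255, β = 1/34, γ = -1/30. Decomposition: (1/255)/(z - 11) + (1/34)/(z + 6) - (1/30)/(z + 4). Integrate each term: (1/255) ln|(z - 11)| + (1/34) ln|(z + 6)| - (1/30) ln|(z + 4)| + C


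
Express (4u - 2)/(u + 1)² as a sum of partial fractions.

(4u - 2) = P(u + 1) + Q. At u = -1: Q = 4·(-1) - 2 = -6. Coeff of u: P = 4
Result: 4/(u + 1) - 6/(u + 1)²


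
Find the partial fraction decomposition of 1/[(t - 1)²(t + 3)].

Cover-up at t=-3: γ = 1/(-3 - 1)² = 1/16. Cover-up at t=1: β = 1/(1 + 3) = 1/4. Comparing t² coeff: α = -γ = -1/16
Result: (-1/16)/(t - 1) + (1/4)/(t - 1)² + (1/16)/(t + 3)


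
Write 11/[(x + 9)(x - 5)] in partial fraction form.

11/(x + 9)(x - 5) = α/(x + 9) + β/(x - 5). α = 11/(-9 - 5) = -11/14, β = 11/(5 + 9) = 11/14
Result: (-11/14)/(x + 9) + (11/14)/(x - 5)


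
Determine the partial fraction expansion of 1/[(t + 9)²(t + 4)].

Cover-up at t=-4: γ = 1/(-4 + 9)² = 1/25. Cover-up at t=-9: β = 1/(-9 + 4) = -1/5. Comparing t² coeff: α = -γ = -1/25
Result: (-1/25)/(t + 9) - (1/5)/(t + 9)² + (1/25)/(t + 4)


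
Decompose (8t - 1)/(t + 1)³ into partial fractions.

(8t - 1) = P(t + 1)² + Q(t + 1) + R. At t = -1: R = 8·(-1) - 1 = -9. Coefficients: P = 0, Q = 8
Result: 8/(t + 1)² - 9/(t + 1)³


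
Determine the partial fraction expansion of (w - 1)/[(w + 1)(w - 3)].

At w=-1: A = (1·(-1) - 1)/(-1 - 3) = 1/2. At w=3: B = (1·3 - 1)/(3 + 1) = 1/2
Result: (1/2)/(w + 1) + (1/2)/(w - 3)


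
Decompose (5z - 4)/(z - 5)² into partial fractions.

(5z - 4) = P(z - 5) + Q. At z = 5: Q = 5·5 - 4 = 21. Coeff of z: P = 5
Result: 5/(z - 5) + 21/(z - 5)²


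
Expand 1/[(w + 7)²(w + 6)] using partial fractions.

Cover-up at w=-6: R = 1/(-6 + 7)² = 1. Cover-up at w=-7: Q = 1/(-7 + 6) = -1. Comparing w² coeff: P = -R = -1
Result: -1/(w + 7) - 1/(w + 7)² + 1/(w + 6)


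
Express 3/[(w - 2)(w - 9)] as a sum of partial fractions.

3/(w - 2)(w - 9) = A/(w - 2) + B/(w - 9). A = 3/(2 - 9) = -3/7, B = 3/(9 - 2) = 3/7
Result: (-3/7)/(w - 2) + (3/7)/(w - 9)


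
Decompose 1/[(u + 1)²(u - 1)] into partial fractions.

Cover-up at u=1: γ = 1/(1 + 1)² = 1/4. Cover-up at u=-1: β = 1/(-1 - 1) = -1/2. Comparing u² coeff: α = -γ = -1/4
Result: (-1/4)/(u + 1) - (1/2)/(u + 1)² + (1/4)/(u - 1)


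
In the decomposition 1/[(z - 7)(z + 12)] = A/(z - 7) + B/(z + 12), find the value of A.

Cover-up at z = 7: A = 1/(7 + 12) = 1/19


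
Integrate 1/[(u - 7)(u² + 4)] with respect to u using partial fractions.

Cover-up at u=7: P = 1/(7²+4) = 1/53. Coeff matching: Q = -1/53, R = -7/53. Decomposition: (1/53)/(u - 7) - ((1/53)u + 7/53)/(u² + 4). Integrate: linear → ln, quadratic → (1/2)ln + arctan: (1/53) ln|(u - 7)| - (1/106) ln(u² + 4) - (7/106) arctan(u/2) + C


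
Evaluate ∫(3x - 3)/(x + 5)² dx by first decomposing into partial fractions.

Decompose: P = 3, Q = 3·(-5) - 3 = -18, so (3x - 3)/(x + 5)² = 3/(x + 5) - 18/(x + 5)². Integrate: ∫ P/(x + 5) dx = 3 ln|(x + 5)|; ∫ Q/(x + 5)² dx = 18/(x + 5). Sum: 3 ln|(x + 5)| + 18/(x + 5) + C


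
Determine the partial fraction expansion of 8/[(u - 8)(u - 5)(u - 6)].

Using cover-up method: P = 4/3, Q = 8/3, R = -4
Result: (4/3)/(u - 8) + (8/3)/(u - 5) - 4/(u - 6)


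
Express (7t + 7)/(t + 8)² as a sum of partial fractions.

(7t + 7) = A(t + 8) + B. At t = -8: B = 7·(-8) + 7 = -49. Coeff of t: A = 7
Result: 7/(t + 8) - 49/(t + 8)²


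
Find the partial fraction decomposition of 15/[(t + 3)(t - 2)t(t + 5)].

Using Heaviside cover-up: (1/2)/(t + 3) + (3/14)/(t - 2) - (1/2)/t - (3/14)/(t + 5)


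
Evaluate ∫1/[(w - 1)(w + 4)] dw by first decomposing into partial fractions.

Decompose: 1/[(w - 1)(w + 4)] = (1/5)/(w - 1) - (1/5)/(w + 4). Integrate each term: (1/5) ln|(w - 1)| - (1/5) ln|(w + 4)| + C


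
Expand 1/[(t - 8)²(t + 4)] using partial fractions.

Cover-up at t=-4: R = 1/(-4 - 8)² = 1/144. Cover-up at t=8: Q = 1/(8 + 4) = 1/12. Comparing t² coeff: P = -R = -1/144
Result: (-1/144)/(t - 8) + (1/12)/(t - 8)² + (1/144)/(t + 4)


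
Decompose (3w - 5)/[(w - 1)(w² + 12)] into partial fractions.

At w=1: α = (3·1 - 5)/(1² + 12) = -2/13. β = -α = 2/13, γ = 3 - 1·α = 41/13
Result: (-2/13)/(w - 1) + ((2/13)w + 41/13)/(w² + 12)


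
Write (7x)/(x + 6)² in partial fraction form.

(7x) = P(x + 6) + Q. At x = -6: Q = 7·(-6) + 0 = -42. Coeff of x: P = 7
Result: 7/(x + 6) - 42/(x + 6)²


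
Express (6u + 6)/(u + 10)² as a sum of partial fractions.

(6u + 6) = α(u + 10) + β. At u = -10: β = 6·(-10) + 6 = -54. Coeff of u: α = 6
Result: 6/(u + 10) - 54/(u + 10)²


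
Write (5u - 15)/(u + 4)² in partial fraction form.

(5u - 15) = A(u + 4) + B. At u = -4: B = 5·(-4) - 15 = -35. Coeff of u: A = 5
Result: 5/(u + 4) - 35/(u + 4)²


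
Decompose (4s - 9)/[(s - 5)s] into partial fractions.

At s=5: α = (4·5 - 9)/(5 - 0) = 11/5. At s=0: β = (4·0 - 9)/(0 - 5) = 9/5
Result: (11/5)/(s - 5) + (9/5)/s


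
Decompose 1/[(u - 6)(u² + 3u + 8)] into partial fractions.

Cover-up at u = 6: A = 1/(6² + 3·6 + 8) = 1/62. Then B = -A = -1/62, C = -A·(3 + 6) = -9/62
Result: (1/62)/(u - 6) - ((1/62)u + 9/62)/(u² + 3u + 8)


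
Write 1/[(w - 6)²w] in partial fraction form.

Cover-up at w=0: R = 1/(0 - 6)² = 1/36. Cover-up at w=6: Q = 1/(6 - 0) = 1/6. Comparing w² coeff: P = -R = -1/36
Result: (-1/36)/(w - 6) + (1/6)/(w - 6)² + (1/36)/w


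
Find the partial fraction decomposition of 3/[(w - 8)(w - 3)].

3/(w - 8)(w - 3) = A/(w - 8) + B/(w - 3). A = 3/(8 - 3) = 3/5, B = 3/(3 - 8) = -3/5
Result: (3/5)/(w - 8) - (3/5)/(w - 3)


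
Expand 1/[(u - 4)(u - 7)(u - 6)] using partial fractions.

Using cover-up method: P = 1/6, Q = 1/3, R = -1/2
Result: (1/6)/(u - 4) + (1/3)/(u - 7) - (1/2)/(u - 6)


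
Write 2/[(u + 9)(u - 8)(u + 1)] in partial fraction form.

Using cover-up method: P = 1/68, Q = 2/153, R = -1/36
Result: (1/68)/(u + 9) + (2/153)/(u - 8) - (1/36)/(u + 1)


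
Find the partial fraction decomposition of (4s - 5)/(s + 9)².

(4s - 5) = A(s + 9) + B. At s = -9: B = 4·(-9) - 5 = -41. Coeff of s: A = 4
Result: 4/(s + 9) - 41/(s + 9)²


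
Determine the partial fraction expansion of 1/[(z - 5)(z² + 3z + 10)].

Cover-up at z = 5: α = 1/(5² + 3·5 + 10) = 1/50. Then β = -α = -1/50, γ = -α·(3 + 5) = -4/25
Result: (1/50)/(z - 5) - ((1/50)z + 4/25)/(z² + 3z + 10)


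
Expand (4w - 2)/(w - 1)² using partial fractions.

(4w - 2) = A(w - 1) + B. At w = 1: B = 4·1 - 2 = 2. Coeff of w: A = 4
Result: 4/(w - 1) + 2/(w - 1)²


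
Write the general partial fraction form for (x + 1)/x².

Repeated linear factor: A/x + B/x²


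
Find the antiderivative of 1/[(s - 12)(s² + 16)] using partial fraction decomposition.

Cover-up at s=12: P = 1/(12²+16) = 1/160. Coeff matching: Q = -1/160, R = -3/40. Decomposition: (1/160)/(s - 12) - ((1/160)s + 3/40)/(s² + 16). Integrate: linear → ln, quadratic → (1/2)ln + arctan: (1/160) ln|(s - 12)| - (1/320) ln(s² + 16) - (3/160) arctan(s/4) + C


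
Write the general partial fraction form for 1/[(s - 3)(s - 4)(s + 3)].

Three distinct linear factors: α/(s - 3) + β/(s - 4) + γ/(s + 3)


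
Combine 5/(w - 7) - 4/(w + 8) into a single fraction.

Common denominator (w - 7)(w + 8). Numerator: 5(w + 8) - 4(w - 7) = (5w + 40) - (4w - 28) = w + 68
Result: (w + 68)/[(w - 7)(w + 8)]


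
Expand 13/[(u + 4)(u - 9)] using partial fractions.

13/(u + 4)(u - 9) = α/(u + 4) + β/(u - 9). α = 13/(-4 - 9) = -1, β = 13/(9 + 4) = 1
Result: -1/(u + 4) + 1/(u - 9)


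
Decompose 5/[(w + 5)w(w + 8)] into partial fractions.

Using cover-up method: A = -1/3, B = 1/8, C = 5/24
Result: (-1/3)/(w + 5) + (1/8)/w + (5/24)/(w + 8)


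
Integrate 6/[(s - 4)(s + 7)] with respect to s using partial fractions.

Decompose: 6/[(s - 4)(s + 7)] = (6/11)/(s - 4) - (6/11)/(s + 7). Integrate each term: (6/11) ln|(s - 4)| - (6/11) ln|(s + 7)| + C


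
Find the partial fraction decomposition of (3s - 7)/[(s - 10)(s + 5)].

At s=10: A = (3·10 - 7)/(10 + 5) = 23/15. At s=-5: B = (3·(-5) - 7)/(-5 - 10) = 22/15
Result: (23/15)/(s - 10) + (22/15)/(s + 5)


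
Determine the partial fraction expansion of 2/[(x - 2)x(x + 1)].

Using cover-up method: α = 1/3, β = -1, γ = 2/3
Result: (1/3)/(x - 2) - 1/x + (2/3)/(x + 1)


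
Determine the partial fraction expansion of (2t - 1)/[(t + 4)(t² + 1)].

At t=-4: P = (2·(-4) - 1)/((-4)² + 1) = -9/17. Q = -P = 9/17, R = 2 - (-4)·P = -2/17
Result: (-9/17)/(t + 4) + ((9/17)t - 2/17)/(t² + 1)


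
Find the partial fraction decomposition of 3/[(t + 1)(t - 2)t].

Using cover-up method: α = 1, β = 1/2, γ = -3/2
Result: 1/(t + 1) + (1/2)/(t - 2) - (3/2)/t


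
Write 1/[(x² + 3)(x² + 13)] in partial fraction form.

Coefficient matching gives P = R = 0, Q = 1/(13-3) = 1/10, S = -Q = -1/10
Result: (1/10)/(x² + 3) - (1/10)/(x² + 13)


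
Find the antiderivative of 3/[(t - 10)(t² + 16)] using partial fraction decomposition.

Cover-up at t=10: P = 3/(10²+16) = 3/116. Coeff matching: Q = -3/116, R = -15/58. Decomposition: (3/116)/(t - 10) - ((3/116)t + 15/58)/(t² + 16). Integrate: linear → ln, quadratic → (1/2)ln + arctan: (3/116) ln|(t - 10)| - (3/232) ln(t² + 16) - (15/232) arctan(t/4) + C


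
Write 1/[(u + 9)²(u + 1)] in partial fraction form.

Cover-up at u=-1: γ = 1/(-1 + 9)² = 1/64. Cover-up at u=-9: β = 1/(-9 + 1) = -1/8. Comparing u² coeff: α = -γ = -1/64
Result: (-1/64)/(u + 9) - (1/8)/(u + 9)² + (1/64)/(u + 1)


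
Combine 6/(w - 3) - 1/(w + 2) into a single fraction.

Common denominator (w - 3)(w + 2). Numerator: 6(w + 2) - 1(w - 3) = (6w + 12) - (w - 3) = 5w + 15
Result: (5w + 15)/[(w - 3)(w + 2)]


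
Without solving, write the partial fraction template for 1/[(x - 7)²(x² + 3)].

Repeated linear + quadratic: P/(x - 7) + Q/(x - 7)² + (Rx + S)/(x² + 3)


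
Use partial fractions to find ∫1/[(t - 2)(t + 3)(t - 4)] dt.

Cover-up: α = -1/10, β = 1/35, γ = 1/14. Decomposition: (-1/10)/(t - 2) + (1/35)/(t + 3) + (1/14)/(t - 4). Integrate each term: (-1/10) ln|(t - 2)| + (1/35) ln|(t + 3)| + (1/14) ln|(t - 4)| + C


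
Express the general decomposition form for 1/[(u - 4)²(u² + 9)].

Repeated linear + quadratic: α/(u - 4) + β/(u - 4)² + (γu + δ)/(u² + 9)


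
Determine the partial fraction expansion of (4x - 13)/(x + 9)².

(4x - 13) = A(x + 9) + B. At x = -9: B = 4·(-9) - 13 = -49. Coeff of x: A = 4
Result: 4/(x + 9) - 49/(x + 9)²


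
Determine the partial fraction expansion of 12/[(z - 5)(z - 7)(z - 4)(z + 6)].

Using Heaviside cover-up: (-6/11)/(z - 5) + (2/13)/(z - 7) + (2/5)/(z - 4) - (6/715)/(z + 6)


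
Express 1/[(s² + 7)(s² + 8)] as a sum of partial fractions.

Coefficient matching gives P = R = 0, Q = 1/(8-7) = 1, S = -Q = -1
Result: 1/(s² + 7) - 1/(s² + 8)


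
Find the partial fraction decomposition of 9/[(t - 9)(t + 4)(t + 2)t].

Using Heaviside cover-up: (1/143)/(t - 9) - (9/104)/(t + 4) + (9/44)/(t + 2) - (1/8)/t


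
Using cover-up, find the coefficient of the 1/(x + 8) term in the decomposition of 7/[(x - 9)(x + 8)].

Cover (x + 8), set x=-8: 7/((x - 9) at x=-8) = 7/(-17) = -7/17


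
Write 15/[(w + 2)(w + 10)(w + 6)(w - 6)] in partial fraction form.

Using Heaviside cover-up: (-15/256)/(w + 2) - (15/512)/(w + 10) + (5/64)/(w + 6) + (5/512)/(w - 6)


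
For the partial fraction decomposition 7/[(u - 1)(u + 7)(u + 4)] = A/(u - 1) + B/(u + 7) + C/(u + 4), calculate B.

Cover-up at u = -7: B = 7/[(-7 - 1)(-7 + 4)] = 7/[(-8)(-3)] = 7/24


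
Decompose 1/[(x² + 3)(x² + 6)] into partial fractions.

Coefficient matching gives α = γ = 0, β = 1/(6-3) = 1/3, δ = -β = -1/3
Result: (1/3)/(x² + 3) - (1/3)/(x² + 6)


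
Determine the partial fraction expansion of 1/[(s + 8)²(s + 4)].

Cover-up at s=-4: C = 1/(-4 + 8)² = 1/16. Cover-up at s=-8: B = 1/(-8 + 4) = -1/4. Comparing s² coeff: A = -C = -1/16
Result: (-1/16)/(s + 8) - (1/4)/(s + 8)² + (1/16)/(s + 4)


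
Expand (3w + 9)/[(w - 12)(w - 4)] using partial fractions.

At w=12: A = (3·12 + 9)/(12 - 4) = 45/8. At w=4: B = (3·4 + 9)/(4 - 12) = -21/8
Result: (45/8)/(w - 12) - (21/8)/(w - 4)


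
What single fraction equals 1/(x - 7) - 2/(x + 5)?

Common denominator (x - 7)(x + 5). Numerator: 1(x + 5) - 2(x - 7) = (x + 5) - (2x - 14) = -x + 19
Result: (-x + 19)/[(x - 7)(x + 5)]


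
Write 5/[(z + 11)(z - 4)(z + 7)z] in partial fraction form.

Using Heaviside cover-up: (-1/132)/(z + 11) + (1/132)/(z - 4) + (5/308)/(z + 7) - (5/308)/z


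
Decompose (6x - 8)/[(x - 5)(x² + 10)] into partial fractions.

At x=5: P = (6·5 - 8)/(5² + 10) = 22/35. Q = -P = -22/35, R = 6 - 5·P = 20/7
Result: (22/35)/(x - 5) - ((22/35)x - 20/7)/(x² + 10)


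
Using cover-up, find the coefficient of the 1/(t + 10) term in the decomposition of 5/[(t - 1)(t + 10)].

Cover (t + 10), set t=-10: 5/((t - 1) at t=-10) = 5/(-11) = -5/11


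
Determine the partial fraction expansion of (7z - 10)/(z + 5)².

(7z - 10) = α(z + 5) + β. At z = -5: β = 7·(-5) - 10 = -45. Coeff of z: α = 7
Result: 7/(z + 5) - 45/(z + 5)²


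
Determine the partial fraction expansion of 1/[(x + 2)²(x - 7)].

Cover-up at x=7: R = 1/(7 + 2)² = 1/81. Cover-up at x=-2: Q = 1/(-2 - 7) = -1/9. Comparing x² coeff: P = -R = -1/81
Result: (-1/81)/(x + 2) - (1/9)/(x + 2)² + (1/81)/(x - 7)


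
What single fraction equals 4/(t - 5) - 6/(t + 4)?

Common denominator (t - 5)(t + 4). Numerator: 4(t + 4) - 6(t - 5) = (4t + 16) - (6t - 30) = -2t + 46
Result: (-2t + 46)/[(t - 5)(t + 4)]


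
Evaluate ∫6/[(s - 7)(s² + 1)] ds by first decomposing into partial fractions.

Cover-up at s=7: α = 6/(7²+1) = 3/25. Coeff matching: β = -3/25, γ = -21/25. Decomposition: (3/25)/(s - 7) - ((3/25)s + 21/25)/(s² + 1). Integrate: linear → ln, quadratic → (1/2)ln + arctan: (3/25) ln|(s - 7)| - (3/50) ln(s² + 1) - (21/25) arctan(s) + C


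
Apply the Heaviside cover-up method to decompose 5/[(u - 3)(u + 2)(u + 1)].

Cover (u - 3), u=3: A = 5/[(3 + 2)(3 + 1)] = 1/4. Cover (u + 2), u=-2: B = 5/[(-2 - 3)(-2 + 1)] = 1. Cover (u + 1), u=-1: C = 5/[(-1 - 3)(-1 + 2)] = -5/4.
Result: (1/4)/(u - 3) + 1/(u + 2) - (5/4)/(u + 1)


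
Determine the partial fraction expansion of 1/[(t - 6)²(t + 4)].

Cover-up at t=-4: C = 1/(-4 - 6)² = 1/100. Cover-up at t=6: B = 1/(6 + 4) = 1/10. Comparing t² coeff: A = -C = -1/100
Result: (-1/100)/(t - 6) + (1/10)/(t - 6)² + (1/100)/(t + 4)


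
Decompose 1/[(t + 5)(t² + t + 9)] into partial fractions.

Cover-up at t = -5: P = 1/((-5)² + 1·(-5) + 9) = 1/29. Then Q = -P = -1/29, R = -P·(1 - 5) = 4/29
Result: (1/29)/(t + 5) - ((1/29)t - 4/29)/(t² + t + 9)


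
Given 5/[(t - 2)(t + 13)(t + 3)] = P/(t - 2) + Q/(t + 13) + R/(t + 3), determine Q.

Cover-up at t = -13: Q = 5/[(-13 - 2)(-13 + 3)] = 5/[(-15)(-10)] = 5/150 = 1/30


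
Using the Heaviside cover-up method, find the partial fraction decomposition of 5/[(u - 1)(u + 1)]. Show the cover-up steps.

Cover (u - 1): set u=1, get A = 5/(1 + 1) = 5/2. Cover (u + 1): set u=-1, get B = 5/(-1 - 1) = -5/2.
Result: (5/2)/(u - 1) - (5/2)/(u + 1)


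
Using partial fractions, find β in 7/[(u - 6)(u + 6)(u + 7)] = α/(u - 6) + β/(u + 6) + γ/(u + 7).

Cover-up at u = -6: β = 7/[(-6 - 6)(-6 + 7)] = 7/[(-12)(1)] = -7/12


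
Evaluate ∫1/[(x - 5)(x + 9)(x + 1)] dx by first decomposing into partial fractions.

Cover-up: A = 1/84, B = 1/112, C = -1/48. Decomposition: (1/84)/(x - 5) + (1/112)/(x + 9) - (1/48)/(x + 1). Integrate each term: (1/84) ln|(x - 5)| + (1/112) ln|(x + 9)| - (1/48) ln|(x + 1)| + C


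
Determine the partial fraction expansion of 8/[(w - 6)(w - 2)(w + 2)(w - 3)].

Using Heaviside cover-up: (1/12)/(w - 6) + (1/2)/(w - 2) - (1/20)/(w + 2) - (8/15)/(w - 3)


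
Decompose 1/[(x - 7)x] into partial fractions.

1/(x - 7)x = P/(x - 7) + Q/x. P = 1/(7 - 0) = 1/7, Q = 1/(0 - 7) = -1/7
Result: (1/7)/(x - 7) - (1/7)/x


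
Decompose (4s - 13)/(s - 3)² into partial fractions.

(4s - 13) = A(s - 3) + B. At s = 3: B = 4·3 - 13 = -1. Coeff of s: A = 4
Result: 4/(s - 3) - 1/(s - 3)²


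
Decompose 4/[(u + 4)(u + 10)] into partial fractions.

4/(u + 4)(u + 10) = α/(u + 4) + β/(u + 10). α = 4/(-4 + 10) = 2/3, β = 4/(-10 + 4) = -2/3
Result: (2/3)/(u + 4) - (2/3)/(u + 10)


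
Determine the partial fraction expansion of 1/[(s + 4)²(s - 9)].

Cover-up at s=9: R = 1/(9 + 4)² = 1/169. Cover-up at s=-4: Q = 1/(-4 - 9) = -1/13. Comparing s² coeff: P = -R = -1/169
Result: (-1/169)/(s + 4) - (1/13)/(s + 4)² + (1/169)/(s - 9)


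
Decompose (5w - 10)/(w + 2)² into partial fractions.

(5w - 10) = A(w + 2) + B. At w = -2: B = 5·(-2) - 10 = -20. Coeff of w: A = 5
Result: 5/(w + 2) - 20/(w + 2)²


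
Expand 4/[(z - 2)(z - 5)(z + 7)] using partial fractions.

Using cover-up method: α = -4/27, β = 1/9, γ = 1/27
Result: (-4/27)/(z - 2) + (1/9)/(z - 5) + (1/27)/(z + 7)


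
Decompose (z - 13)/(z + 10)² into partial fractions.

(z - 13) = P(z + 10) + Q. At z = -10: Q = 1·(-10) - 13 = -23. Coeff of z: P = 1
Result: 1/(z + 10) - 23/(z + 10)²


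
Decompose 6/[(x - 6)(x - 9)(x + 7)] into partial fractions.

Using cover-up method: A = -2/13, B = 1/8, C = 3/104
Result: (-2/13)/(x - 6) + (1/8)/(x - 9) + (3/104)/(x + 7)


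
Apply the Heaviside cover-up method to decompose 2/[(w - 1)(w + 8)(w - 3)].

Cover (w - 1), w=1: A = 2/[(1 + 8)(1 - 3)] = -1/9. Cover (w + 8), w=-8: B = 2/[(-8 - 1)(-8 - 3)] = 2/99. Cover (w - 3), w=3: C = 2/[(3 - 1)(3 + 8)] = 1/11.
Result: (-1/9)/(w - 1) + (2/99)/(w + 8) + (1/11)/(w - 3)


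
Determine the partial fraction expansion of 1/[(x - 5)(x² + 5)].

Cover-up at x = 5: P = 1/(5² + 5) = 1/30. Then Q = -P = -1/30, R = -P·(0 + 5) = -1/6
Result: (1/30)/(x - 5) - ((1/30)x + 1/6)/(x² + 5)


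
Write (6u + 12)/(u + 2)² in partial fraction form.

(6u + 12) = P(u + 2) + Q. At u = -2: Q = 6·(-2) + 12 = 0. Coeff of u: P = 6
Result: 6/(u + 2)


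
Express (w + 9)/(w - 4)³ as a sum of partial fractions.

(w + 9) = α(w - 4)² + β(w - 4) + γ. At w = 4: γ = 1·4 + 9 = 13. Coefficients: α = 0, β = 1
Result: 1/(w - 4)² + 13/(w - 4)³


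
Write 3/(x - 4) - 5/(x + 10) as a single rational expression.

Common denominator (x - 4)(x + 10). Numerator: 3(x + 10) - 5(x - 4) = (3x + 30) - (5x - 20) = -2x + 50
Result: (-2x + 50)/[(x - 4)(x + 10)]


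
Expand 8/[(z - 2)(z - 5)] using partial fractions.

8/(z - 2)(z - 5) = α/(z - 2) + β/(z - 5). α = 8/(2 - 5) = -8/3, β = 8/(5 - 2) = 8/3
Result: (-8/3)/(z - 2) + (8/3)/(z - 5)


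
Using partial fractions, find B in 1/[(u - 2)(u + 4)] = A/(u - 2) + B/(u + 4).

Cover-up at u = -4: B = 1/(-4 - 2) = -1/6


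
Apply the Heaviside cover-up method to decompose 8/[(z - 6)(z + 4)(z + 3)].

Cover (z - 6), z=6: A = 8/[(6 + 4)(6 + 3)] = 4/45. Cover (z + 4), z=-4: B = 8/[(-4 - 6)(-4 + 3)] = 4/5. Cover (z + 3), z=-3: C = 8/[(-3 - 6)(-3 + 4)] = -8/9.
Result: (4/45)/(z - 6) + (4/5)/(z + 4) - (8/9)/(z + 3)


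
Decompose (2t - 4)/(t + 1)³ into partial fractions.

(2t - 4) = P(t + 1)² + Q(t + 1) + R. At t = -1: R = 2·(-1) - 4 = -6. Coefficients: P = 0, Q = 2
Result: 2/(t + 1)² - 6/(t + 1)³


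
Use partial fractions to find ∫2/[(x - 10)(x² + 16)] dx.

Cover-up at x=10: A = 2/(10²+16) = 1/58. Coeff matching: B = -1/58, C = -5/29. Decomposition: (1/58)/(x - 10) - ((1/58)x + 5/29)/(x² + 16). Integrate: linear → ln, quadratic → (1/2)ln + arctan: (1/58) ln|(x - 10)| - (1/116) ln(x² + 16) - (5/116) arctan(x/4) + C


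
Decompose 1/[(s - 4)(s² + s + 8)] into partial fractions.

Cover-up at s = 4: A = 1/(4² + 1·4 + 8) = 1/28. Then B = -A = -1/28, C = -A·(1 + 4) = -5/28
Result: (1/28)/(s - 4) - ((1/28)s + 5/28)/(s² + s + 8)


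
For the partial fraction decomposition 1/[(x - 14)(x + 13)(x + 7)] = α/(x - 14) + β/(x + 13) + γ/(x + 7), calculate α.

Cover-up at x = 14: α = 1/[(14 + 13)(14 + 7)] = 1/[(27)(21)] = 1/567


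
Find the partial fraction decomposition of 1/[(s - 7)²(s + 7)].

Cover-up at s=-7: R = 1/(-7 - 7)² = 1/196. Cover-up at s=7: Q = 1/(7 + 7) = 1/14. Comparing s² coeff: P = -R = -1/196
Result: (-1/196)/(s - 7) + (1/14)/(s - 7)² + (1/196)/(s + 7)


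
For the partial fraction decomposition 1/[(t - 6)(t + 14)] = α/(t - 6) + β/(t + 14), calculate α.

Cover-up at t = 6: α = 1/(6 + 14) = 1/20


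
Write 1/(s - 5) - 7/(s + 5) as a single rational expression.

Common denominator (s - 5)(s + 5). Numerator: 1(s + 5) - 7(s - 5) = (s + 5) - (7s - 35) = -6s + 40
Result: (-6s + 40)/[(s - 5)(s + 5)]


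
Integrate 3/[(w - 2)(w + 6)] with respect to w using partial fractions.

Decompose: 3/[(w - 2)(w + 6)] = (3/8)/(w - 2) - (3/8)/(w + 6). Integrate each term: (3/8) ln|(w - 2)| - (3/8) ln|(w + 6)| + C


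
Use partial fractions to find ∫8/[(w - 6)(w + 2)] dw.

Decompose: 8/[(w - 6)(w + 2)] = 1/(w - 6) - 1/(w + 2). Integrate each term: ln|(w - 6)| - ln|(w + 2)| + C


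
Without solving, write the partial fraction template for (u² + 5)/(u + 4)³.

Repeated linear factor (power 3): α/(u + 4) + β/(u + 4)² + γ/(u + 4)³


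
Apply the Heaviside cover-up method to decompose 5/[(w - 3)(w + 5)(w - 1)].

Cover (w - 3), w=3: A = 5/[(3 + 5)(3 - 1)] = 5/16. Cover (w + 5), w=-5: B = 5/[(-5 - 3)(-5 - 1)] = 5/48. Cover (w - 1), w=1: C = 5/[(1 - 3)(1 + 5)] = -5/12.
Result: (5/16)/(w - 3) + (5/48)/(w + 5) - (5/12)/(w - 1)


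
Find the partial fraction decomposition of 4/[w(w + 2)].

4/w(w + 2) = P/w + Q/(w + 2). P = 4/(0 + 2) = 2, Q = 4/(-2 - 0) = -2
Result: 2/w - 2/(w + 2)


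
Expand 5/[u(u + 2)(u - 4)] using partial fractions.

Using cover-up method: A = -5/8, B = 5/12, C = 5/24
Result: (-5/8)/u + (5/12)/(u + 2) + (5/24)/(u - 4)


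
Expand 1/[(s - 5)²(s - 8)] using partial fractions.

Cover-up at s=8: γ = 1/(8 - 5)² = 1/9. Cover-up at s=5: β = 1/(5 - 8) = -1/3. Comparing s² coeff: α = -γ = -1/9
Result: (-1/9)/(s - 5) - (1/3)/(s - 5)² + (1/9)/(s - 8)


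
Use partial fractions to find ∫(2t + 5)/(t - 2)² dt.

Decompose: P = 2, Q = 2·2 + 5 = 9, so (2t + 5)/(t - 2)² = 2/(t - 2) + 9/(t - 2)². Integrate: ∫ P/(t - 2) dt = 2 ln|(t - 2)|; ∫ Q/(t - 2)² dt = -9/(t - 2). Sum: 2 ln|(t - 2)| - 9/(t - 2) + C


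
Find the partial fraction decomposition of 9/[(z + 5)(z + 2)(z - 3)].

Using cover-up method: α = 3/8, β = -3/5, γ = 9/40
Result: (3/8)/(z + 5) - (3/5)/(z + 2) + (9/40)/(z - 3)


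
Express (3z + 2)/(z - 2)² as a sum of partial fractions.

(3z + 2) = P(z - 2) + Q. At z = 2: Q = 3·2 + 2 = 8. Coeff of z: P = 3
Result: 3/(z - 2) + 8/(z - 2)²


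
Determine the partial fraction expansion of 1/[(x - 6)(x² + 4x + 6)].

Cover-up at x = 6: P = 1/(6² + 4·6 + 6) = 1/66. Then Q = -P = -1/66, R = -P·(4 + 6) = -5/33
Result: (1/66)/(x - 6) - ((1/66)x + 5/33)/(x² + 4x + 6)


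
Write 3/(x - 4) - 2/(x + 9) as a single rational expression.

Common denominator (x - 4)(x + 9). Numerator: 3(x + 9) - 2(x - 4) = (3x + 27) - (2x - 8) = x + 35
Result: (x + 35)/[(x - 4)(x + 9)]


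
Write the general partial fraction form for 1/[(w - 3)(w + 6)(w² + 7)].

Two linear + quadratic: A/(w - 3) + B/(w + 6) + (Cw + D)/(w² + 7)


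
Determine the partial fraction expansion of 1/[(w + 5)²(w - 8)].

Cover-up at w=8: R = 1/(8 + 5)² = 1/169. Cover-up at w=-5: Q = 1/(-5 - 8) = -1/13. Comparing w² coeff: P = -R = -1/169
Result: (-1/169)/(w + 5) - (1/13)/(w + 5)² + (1/169)/(w - 8)


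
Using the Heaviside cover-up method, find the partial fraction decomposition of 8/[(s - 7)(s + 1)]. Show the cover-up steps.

Cover (s - 7): set s=7, get A = 8/(7 + 1) = 1. Cover (s + 1): set s=-1, get B = 8/(-1 - 7) = -1.
Result: 1/(s - 7) - 1/(s + 1)


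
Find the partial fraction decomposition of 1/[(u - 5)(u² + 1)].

Cover-up at u = 5: α = 1/(5² + 1) = 1/26. Then β = -α = -1/26, γ = -α·(0 + 5) = -5/26
Result: (1/26)/(u - 5) - ((1/26)u + 5/26)/(u² + 1)
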